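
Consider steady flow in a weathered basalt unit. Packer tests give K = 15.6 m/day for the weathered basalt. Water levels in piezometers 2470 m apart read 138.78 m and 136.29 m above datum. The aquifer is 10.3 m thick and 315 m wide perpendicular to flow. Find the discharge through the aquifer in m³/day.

Cross-sectional area A = 315 × 10.3 = 3244 m².
Hydraulic gradient i = (138.78 − 136.29) / 2470 = 2.49 / 2470 = 0.001008.
Darcy's law: Q = K · A · i = 15.60 × 3244 × 0.001008 = 51.02 m³/day.

51.0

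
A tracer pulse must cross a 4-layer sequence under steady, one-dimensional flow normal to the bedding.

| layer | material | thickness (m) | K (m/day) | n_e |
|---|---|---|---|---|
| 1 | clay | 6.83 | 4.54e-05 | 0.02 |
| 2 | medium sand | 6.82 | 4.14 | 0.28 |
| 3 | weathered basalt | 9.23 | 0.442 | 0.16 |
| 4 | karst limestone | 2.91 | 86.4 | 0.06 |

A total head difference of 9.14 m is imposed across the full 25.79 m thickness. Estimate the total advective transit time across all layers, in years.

With flow normal to the layers, continuity requires the same specific discharge q through every layer.
Σ(b_i/K_i) = 6.83/4.54e-05 + 6.82/4.14 + 9.23/0.442 + 2.91/86.4 = 1.505e+05 d.
q = Δh / Σ(b_i/K_i) = 9.14 / 1.505e+05 = 6.075e-05 m/day.
In each layer the seepage velocity is v_i = q/n_i, so the layer transit time is t_i = b_i·n_i / q:
  layer 1 (clay): t_1 = 6.83 × 0.02 / 6.075e-05 = 2249 d
  layer 2 (medium sand): t_2 = 6.82 × 0.28 / 6.075e-05 = 31436 d
  layer 3 (weathered basalt): t_3 = 9.23 × 0.16 / 6.075e-05 = 24311 d
  layer 4 (karst limestone): t_4 = 2.91 × 0.06 / 6.075e-05 = 2874 d
Total t = Σ t_i = 60870 days = 166.7 years.

167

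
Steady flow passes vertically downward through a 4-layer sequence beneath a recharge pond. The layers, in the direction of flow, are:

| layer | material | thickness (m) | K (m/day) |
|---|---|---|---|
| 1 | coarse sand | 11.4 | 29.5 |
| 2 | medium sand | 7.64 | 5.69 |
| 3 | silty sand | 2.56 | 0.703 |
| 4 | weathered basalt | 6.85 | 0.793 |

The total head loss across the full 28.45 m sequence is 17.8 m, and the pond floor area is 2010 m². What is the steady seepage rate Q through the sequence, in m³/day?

Flow is perpendicular to layering, so the layers act in series and the equivalent K is the thickness-weighted harmonic mean.
Total thickness L = 11.4 + 7.64 + 2.56 + 6.85 = 28.45 m.
Σ(b_i/K_i) = 11.4/29.5 + 7.64/5.69 + 2.56/0.703 + 6.85/0.793 = 14.01 d.
K_eq = L / Σ(b_i/K_i) = 28.45 / 14.01 = 2.031 m/day.
Q = K_eq · A · (Δh/L) = 2.031 × 2010 × (17.8/28.45) = 2554 m³/day.

2550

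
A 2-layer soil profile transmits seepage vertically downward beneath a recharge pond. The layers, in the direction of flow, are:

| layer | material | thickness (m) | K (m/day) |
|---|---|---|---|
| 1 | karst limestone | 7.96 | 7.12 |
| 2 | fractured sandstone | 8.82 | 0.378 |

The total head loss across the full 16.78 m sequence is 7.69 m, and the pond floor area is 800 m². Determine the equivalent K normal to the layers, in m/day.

Flow is perpendicular to layering, so the layers act in series and the equivalent K is the thickness-weighted harmonic mean.
Total thickness L = 7.96 + 8.82 = 16.78 m.
Σ(b_i/K_i) = 7.96/7.12 + 8.82/0.378 = 24.45 d.
K_eq = L / Σ(b_i/K_i) = 16.78 / 24.45 = 0.6863 m/day.

0.686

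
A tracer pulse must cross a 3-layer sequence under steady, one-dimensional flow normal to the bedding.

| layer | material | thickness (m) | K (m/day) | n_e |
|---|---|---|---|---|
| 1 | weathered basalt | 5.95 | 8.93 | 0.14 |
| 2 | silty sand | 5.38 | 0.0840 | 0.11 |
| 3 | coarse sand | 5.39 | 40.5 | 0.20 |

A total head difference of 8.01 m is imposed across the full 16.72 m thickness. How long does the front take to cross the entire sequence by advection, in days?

With flow normal to the layers, continuity requires the same specific discharge q through every layer.
Σ(b_i/K_i) = 5.95/8.93 + 5.38/0.0840 + 5.39/40.5 = 64.85 d.
q = Δh / Σ(b_i/K_i) = 8.01 / 64.85 = 0.1235 m/day.
In each layer the seepage velocity is v_i = q/n_i, so the layer transit time is t_i = b_i·n_i / q:
  layer 1 (weathered basalt): t_1 = 5.95 × 0.14 / 0.1235 = 6.744 d
  layer 2 (silty sand): t_2 = 5.38 × 0.11 / 0.1235 = 4.791 d
  layer 3 (coarse sand): t_3 = 5.39 × 0.20 / 0.1235 = 8.727 d
Total t = Σ t_i = 20.26 days.

20.3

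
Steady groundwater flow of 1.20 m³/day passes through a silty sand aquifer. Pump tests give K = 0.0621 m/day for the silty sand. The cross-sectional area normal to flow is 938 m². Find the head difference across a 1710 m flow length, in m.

From Q = K·A·i, i = Q / (K·A) = 1.20 / (0.06210 × 938.0) = 0.02060.
Head loss Δh = i · L = 0.02060 × 1710 = 35.23 m.

35.2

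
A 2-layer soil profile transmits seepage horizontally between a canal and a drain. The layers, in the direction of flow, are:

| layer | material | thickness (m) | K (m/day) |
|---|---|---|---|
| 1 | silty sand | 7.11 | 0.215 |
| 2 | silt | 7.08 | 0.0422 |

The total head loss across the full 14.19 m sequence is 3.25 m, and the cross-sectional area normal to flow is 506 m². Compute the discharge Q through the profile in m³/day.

8.19

Flow is perpendicular to layering, so the layers act in series and the equivalent K is the thickness-weighted harmonic mean.
Total thickness L = 7.11 + 7.08 = 14.19 m.
Σ(b_i/K_i) = 7.11/0.215 + 7.08/0.0422 = 200.8 d.
K_eq = L / Σ(b_i/K_i) = 14.19 / 200.8 = 0.07065 m/day.
Q = K_eq · A · (Δh/L) = 0.07065 × 506 × (3.25/14.19) = 8.188 m³/day.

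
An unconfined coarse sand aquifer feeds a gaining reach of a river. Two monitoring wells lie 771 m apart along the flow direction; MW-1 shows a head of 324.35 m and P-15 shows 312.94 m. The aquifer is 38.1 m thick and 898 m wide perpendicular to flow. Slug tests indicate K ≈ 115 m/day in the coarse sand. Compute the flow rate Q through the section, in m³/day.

Cross-sectional area A = 898 × 38.1 = 34214 m².
Hydraulic gradient i = (324.35 − 312.94) / 771 = 11.41 / 771 = 0.01480.
Darcy's law: Q = K · A · i = 115.0 × 34214 × 0.01480 = 58228 m³/day.

58200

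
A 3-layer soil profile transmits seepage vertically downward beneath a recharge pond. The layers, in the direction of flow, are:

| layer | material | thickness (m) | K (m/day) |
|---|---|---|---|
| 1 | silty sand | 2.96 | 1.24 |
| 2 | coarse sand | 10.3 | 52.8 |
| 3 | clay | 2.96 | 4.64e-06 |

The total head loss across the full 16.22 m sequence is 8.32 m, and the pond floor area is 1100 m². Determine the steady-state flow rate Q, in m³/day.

Flow is perpendicular to layering, so the layers act in series and the equivalent K is the thickness-weighted harmonic mean.
Total thickness L = 2.96 + 10.3 + 2.96 = 16.22 m.
Σ(b_i/K_i) = 2.96/1.24 + 10.3/52.8 + 2.96/4.64e-06 = 6.379e+05 d.
K_eq = L / Σ(b_i/K_i) = 16.22 / 6.379e+05 = 2.543e-05 m/day.
Q = K_eq · A · (Δh/L) = 2.543e-05 × 1100 × (8.32/16.22) = 0.01435 m³/day.

0.0143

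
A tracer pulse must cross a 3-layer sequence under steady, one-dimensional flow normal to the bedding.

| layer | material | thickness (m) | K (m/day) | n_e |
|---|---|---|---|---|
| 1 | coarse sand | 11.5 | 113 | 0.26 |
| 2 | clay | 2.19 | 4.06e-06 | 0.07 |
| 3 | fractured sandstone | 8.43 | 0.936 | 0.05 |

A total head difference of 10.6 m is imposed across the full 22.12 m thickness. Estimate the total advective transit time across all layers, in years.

With flow normal to the layers, continuity requires the same specific discharge q through every layer.
Σ(b_i/K_i) = 11.5/113 + 2.19/4.06e-06 + 8.43/0.936 = 5.394e+05 d.
q = Δh / Σ(b_i/K_i) = 10.6 / 5.394e+05 = 1.965e-05 m/day.
In each layer the seepage velocity is v_i = q/n_i, so the layer transit time is t_i = b_i·n_i / q:
  layer 1 (coarse sand): t_1 = 11.5 × 0.26 / 1.965e-05 = 1.522e+05 d
  layer 2 (clay): t_2 = 2.19 × 0.07 / 1.965e-05 = 7801 d
  layer 3 (fractured sandstone): t_3 = 8.43 × 0.05 / 1.965e-05 = 21449 d
Total t = Σ t_i = 1.814e+05 days = 496.7 years.

497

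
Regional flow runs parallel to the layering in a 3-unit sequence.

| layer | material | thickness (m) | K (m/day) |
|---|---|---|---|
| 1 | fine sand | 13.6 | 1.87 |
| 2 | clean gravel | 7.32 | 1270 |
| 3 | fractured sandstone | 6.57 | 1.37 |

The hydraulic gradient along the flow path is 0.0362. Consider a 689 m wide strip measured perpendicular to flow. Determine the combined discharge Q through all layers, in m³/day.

233000

Flow is parallel to layering, so each bed carries its own Darcy discharge and the transmissivities add.
Σ(K_i·b_i) = 1.87×13.6 + 1270×7.32 + 1.37×6.57 = 9331 m²/day.
Hydraulic gradient i = 0.0362.
Q = Σ(K_i·b_i) · W · i = 9331 × 689 × 0.03620 = 2.327e+05 m³/day.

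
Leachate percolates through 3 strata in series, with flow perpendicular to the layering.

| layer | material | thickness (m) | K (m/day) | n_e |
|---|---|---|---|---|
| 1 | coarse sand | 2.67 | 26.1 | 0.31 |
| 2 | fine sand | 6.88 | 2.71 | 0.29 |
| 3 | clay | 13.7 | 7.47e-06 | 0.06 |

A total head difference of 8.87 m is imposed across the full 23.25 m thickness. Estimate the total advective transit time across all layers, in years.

With flow normal to the layers, continuity requires the same specific discharge q through every layer.
Σ(b_i/K_i) = 2.67/26.1 + 6.88/2.71 + 13.7/7.47e-06 = 1.834e+06 d.
q = Δh / Σ(b_i/K_i) = 8.87 / 1.834e+06 = 4.836e-06 m/day.
In each layer the seepage velocity is v_i = q/n_i, so the layer transit time is t_i = b_i·n_i / q:
  layer 1 (coarse sand): t_1 = 2.67 × 0.31 / 4.836e-06 = 1.711e+05 d
  layer 2 (fine sand): t_2 = 6.88 × 0.29 / 4.836e-06 = 4.125e+05 d
  layer 3 (clay): t_3 = 13.7 × 0.06 / 4.836e-06 = 1.700e+05 d
Total t = Σ t_i = 7.536e+05 days = 2063 years.

2060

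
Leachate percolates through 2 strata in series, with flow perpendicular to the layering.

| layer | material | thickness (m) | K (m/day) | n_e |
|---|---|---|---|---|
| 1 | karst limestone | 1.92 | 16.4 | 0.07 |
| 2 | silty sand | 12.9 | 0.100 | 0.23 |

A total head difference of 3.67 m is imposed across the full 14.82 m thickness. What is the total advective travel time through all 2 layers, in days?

With flow normal to the layers, continuity requires the same specific discharge q through every layer.
Σ(b_i/K_i) = 1.92/16.4 + 12.9/0.100 = 129.1 d.
q = Δh / Σ(b_i/K_i) = 3.67 / 129.1 = 0.02842 m/day.
In each layer the seepage velocity is v_i = q/n_i, so the layer transit time is t_i = b_i·n_i / q:
  layer 1 (karst limestone): t_1 = 1.92 × 0.07 / 0.02842 = 4.728 d
  layer 2 (silty sand): t_2 = 12.9 × 0.23 / 0.02842 = 104.4 d
Total t = Σ t_i = 109.1 days.

109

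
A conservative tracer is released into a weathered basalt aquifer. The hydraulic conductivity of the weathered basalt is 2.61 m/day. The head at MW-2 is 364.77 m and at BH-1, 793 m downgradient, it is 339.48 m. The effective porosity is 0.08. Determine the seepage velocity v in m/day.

Hydraulic gradient i = (364.77 − 339.48) / 793 = 25.29 / 793 = 0.03189.
Darcy flux q = K · i = 2.610 × 0.03189 = 0.08324 m/day.
Seepage velocity v = q / n_e = 0.08324 / 0.08 = 1.040 m/day.

1.04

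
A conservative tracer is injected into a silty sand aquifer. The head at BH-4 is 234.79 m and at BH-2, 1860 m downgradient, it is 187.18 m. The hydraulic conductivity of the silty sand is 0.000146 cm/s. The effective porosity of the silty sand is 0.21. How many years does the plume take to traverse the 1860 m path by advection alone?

Convert K: 0.000146 cm/s × 864 = 0.1261 m/day.
Hydraulic gradient i = (234.79 − 187.18) / 1860 = 47.61 / 1860 = 0.02560.
Darcy flux q = K · i = 0.1261 × 0.02560 = 0.003229 m/day.
Seepage velocity v = q / n_e = 0.003229 / 0.21 = 0.01538 m/day.
Travel time t = L / v = 1860 / 0.01538 = 1.210e+05 days = 331.2 years.

331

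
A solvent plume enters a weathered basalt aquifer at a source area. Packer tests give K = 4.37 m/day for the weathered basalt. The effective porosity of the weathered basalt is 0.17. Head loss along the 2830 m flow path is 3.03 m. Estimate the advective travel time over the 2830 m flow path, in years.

282

Hydraulic gradient i = Δh / L = 3.03 / 2830 = 0.001071.
Darcy flux q = K · i = 4.370 × 0.001071 = 0.004679 m/day.
Seepage velocity v = q / n_e = 0.004679 / 0.17 = 0.02752 m/day.
Travel time t = L / v = 2830 / 0.02752 = 1.028e+05 days = 281.5 years.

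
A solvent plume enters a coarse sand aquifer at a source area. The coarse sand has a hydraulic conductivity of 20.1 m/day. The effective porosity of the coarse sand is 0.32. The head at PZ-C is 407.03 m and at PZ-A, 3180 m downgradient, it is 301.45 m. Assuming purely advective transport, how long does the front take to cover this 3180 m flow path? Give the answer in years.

Hydraulic gradient i = (407.03 − 301.45) / 3180 = 105.58 / 3180 = 0.03320.
Darcy flux q = K · i = 20.10 × 0.03320 = 0.6673 m/day.
Seepage velocity v = q / n_e = 0.6673 / 0.32 = 2.085 m/day.
Travel time t = L / v = 3180 / 2.085 = 1525 days = 4.175 years.

4.17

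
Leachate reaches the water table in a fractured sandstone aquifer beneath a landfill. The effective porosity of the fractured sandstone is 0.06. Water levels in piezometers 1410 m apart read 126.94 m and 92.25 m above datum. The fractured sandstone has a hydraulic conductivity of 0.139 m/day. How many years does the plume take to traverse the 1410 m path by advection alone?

67.7

Hydraulic gradient i = (126.94 − 92.25) / 1410 = 34.69 / 1410 = 0.02460.
Darcy flux q = K · i = 0.1390 × 0.02460 = 0.003420 m/day.
Seepage velocity v = q / n_e = 0.003420 / 0.06 = 0.05700 m/day.
Travel time t = L / v = 1410 / 0.05700 = 24738 days = 67.73 years.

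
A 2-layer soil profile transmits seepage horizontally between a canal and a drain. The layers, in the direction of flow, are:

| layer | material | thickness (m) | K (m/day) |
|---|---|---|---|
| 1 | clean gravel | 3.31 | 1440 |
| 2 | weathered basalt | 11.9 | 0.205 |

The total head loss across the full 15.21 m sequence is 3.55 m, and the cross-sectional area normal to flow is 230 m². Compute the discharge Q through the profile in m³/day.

14.1

Flow is perpendicular to layering, so the layers act in series and the equivalent K is the thickness-weighted harmonic mean.
Total thickness L = 3.31 + 11.9 = 15.21 m.
Σ(b_i/K_i) = 3.31/1440 + 11.9/0.205 = 58.05 d.
K_eq = L / Σ(b_i/K_i) = 15.21 / 58.05 = 0.2620 m/day.
Q = K_eq · A · (Δh/L) = 0.2620 × 230 × (3.55/15.21) = 14.07 m³/day.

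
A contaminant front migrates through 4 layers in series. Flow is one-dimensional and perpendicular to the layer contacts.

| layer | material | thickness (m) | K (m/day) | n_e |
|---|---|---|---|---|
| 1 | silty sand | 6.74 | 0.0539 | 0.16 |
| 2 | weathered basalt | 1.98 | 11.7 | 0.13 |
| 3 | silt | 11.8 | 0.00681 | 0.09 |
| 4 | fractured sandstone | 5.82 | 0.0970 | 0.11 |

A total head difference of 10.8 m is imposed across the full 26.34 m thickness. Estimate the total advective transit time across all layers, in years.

With flow normal to the layers, continuity requires the same specific discharge q through every layer.
Σ(b_i/K_i) = 6.74/0.0539 + 1.98/11.7 + 11.8/0.00681 + 5.82/0.0970 = 1918 d.
q = Δh / Σ(b_i/K_i) = 10.8 / 1918 = 0.005631 m/day.
In each layer the seepage velocity is v_i = q/n_i, so the layer transit time is t_i = b_i·n_i / q:
  layer 1 (silty sand): t_1 = 6.74 × 0.16 / 0.005631 = 191.5 d
  layer 2 (weathered basalt): t_2 = 1.98 × 0.13 / 0.005631 = 45.71 d
  layer 3 (silt): t_3 = 11.8 × 0.09 / 0.005631 = 188.6 d
  layer 4 (fractured sandstone): t_4 = 5.82 × 0.11 / 0.005631 = 113.7 d
Total t = Σ t_i = 539.5 days = 1.477 years.

1.48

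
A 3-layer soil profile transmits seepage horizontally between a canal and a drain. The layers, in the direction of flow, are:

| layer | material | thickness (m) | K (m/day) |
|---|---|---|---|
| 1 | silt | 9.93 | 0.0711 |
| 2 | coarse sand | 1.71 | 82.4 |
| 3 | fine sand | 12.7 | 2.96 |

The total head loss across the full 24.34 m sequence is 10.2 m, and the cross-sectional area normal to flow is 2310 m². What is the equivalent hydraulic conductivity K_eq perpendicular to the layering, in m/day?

0.169

Flow is perpendicular to layering, so the layers act in series and the equivalent K is the thickness-weighted harmonic mean.
Total thickness L = 9.93 + 1.71 + 12.7 = 24.34 m.
Σ(b_i/K_i) = 9.93/0.0711 + 1.71/82.4 + 12.7/2.96 = 144.0 d.
K_eq = L / Σ(b_i/K_i) = 24.34 / 144.0 = 0.1691 m/day.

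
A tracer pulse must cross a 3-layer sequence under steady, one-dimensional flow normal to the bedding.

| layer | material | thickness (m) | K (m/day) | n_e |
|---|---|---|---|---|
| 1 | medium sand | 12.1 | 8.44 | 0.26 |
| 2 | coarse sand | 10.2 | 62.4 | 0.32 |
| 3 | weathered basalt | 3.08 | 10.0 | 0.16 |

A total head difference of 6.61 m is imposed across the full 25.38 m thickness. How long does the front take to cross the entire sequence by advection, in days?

1.99

With flow normal to the layers, continuity requires the same specific discharge q through every layer.
Σ(b_i/K_i) = 12.1/8.44 + 10.2/62.4 + 3.08/10.0 = 1.905 d.
q = Δh / Σ(b_i/K_i) = 6.61 / 1.905 = 3.470 m/day.
In each layer the seepage velocity is v_i = q/n_i, so the layer transit time is t_i = b_i·n_i / q:
  layer 1 (medium sand): t_1 = 12.1 × 0.26 / 3.470 = 0.9067 d
  layer 2 (coarse sand): t_2 = 10.2 × 0.32 / 3.470 = 0.9407 d
  layer 3 (weathered basalt): t_3 = 3.08 × 0.16 / 3.470 = 0.1420 d
Total t = Σ t_i = 1.990 days.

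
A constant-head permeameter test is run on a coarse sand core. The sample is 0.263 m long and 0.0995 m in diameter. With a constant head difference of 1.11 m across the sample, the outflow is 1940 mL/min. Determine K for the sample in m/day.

85.1

Cross-sectional area A = π·(d/2)² = π × (0.0995/2)² = 0.007776 m².
Convert discharge: 1940 mL/min = 3.233e-05 m³/s.
Darcy's law rearranged: K = Q·L / (A·Δh) = 3.233e-05 × 0.263 / (0.007776 × 1.11) = 0.0009853 m/s = 85.13 m/day.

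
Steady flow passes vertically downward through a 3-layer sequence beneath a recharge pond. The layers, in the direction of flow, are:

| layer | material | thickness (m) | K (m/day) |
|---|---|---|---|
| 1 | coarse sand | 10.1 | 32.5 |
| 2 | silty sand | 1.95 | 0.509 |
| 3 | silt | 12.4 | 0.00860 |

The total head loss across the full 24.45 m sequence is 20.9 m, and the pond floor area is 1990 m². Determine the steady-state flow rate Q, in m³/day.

28.8

Flow is perpendicular to layering, so the layers act in series and the equivalent K is the thickness-weighted harmonic mean.
Total thickness L = 10.1 + 1.95 + 12.4 = 24.45 m.
Σ(b_i/K_i) = 10.1/32.5 + 1.95/0.509 + 12.4/0.00860 = 1446 d.
K_eq = L / Σ(b_i/K_i) = 24.45 / 1446 = 0.01691 m/day.
Q = K_eq · A · (Δh/L) = 0.01691 × 1990 × (20.9/24.45) = 28.76 m³/day.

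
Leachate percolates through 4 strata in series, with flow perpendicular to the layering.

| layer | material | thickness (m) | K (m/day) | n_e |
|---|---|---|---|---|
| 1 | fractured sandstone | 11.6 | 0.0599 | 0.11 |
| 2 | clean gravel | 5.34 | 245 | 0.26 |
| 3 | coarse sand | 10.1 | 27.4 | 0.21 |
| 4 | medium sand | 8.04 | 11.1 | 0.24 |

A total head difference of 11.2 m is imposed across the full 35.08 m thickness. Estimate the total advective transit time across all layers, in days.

117

With flow normal to the layers, continuity requires the same specific discharge q through every layer.
Σ(b_i/K_i) = 11.6/0.0599 + 5.34/245 + 10.1/27.4 + 8.04/11.1 = 194.8 d.
q = Δh / Σ(b_i/K_i) = 11.2 / 194.8 = 0.05750 m/day.
In each layer the seepage velocity is v_i = q/n_i, so the layer transit time is t_i = b_i·n_i / q:
  layer 1 (fractured sandstone): t_1 = 11.6 × 0.11 / 0.05750 = 22.19 d
  layer 2 (clean gravel): t_2 = 5.34 × 0.26 / 0.05750 = 24.14 d
  layer 3 (coarse sand): t_3 = 10.1 × 0.21 / 0.05750 = 36.88 d
  layer 4 (medium sand): t_4 = 8.04 × 0.24 / 0.05750 = 33.56 d
Total t = Σ t_i = 116.8 days.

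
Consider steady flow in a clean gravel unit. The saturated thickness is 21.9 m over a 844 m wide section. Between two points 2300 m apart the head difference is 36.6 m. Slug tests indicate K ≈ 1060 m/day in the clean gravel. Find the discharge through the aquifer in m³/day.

312000

Cross-sectional area A = 844 × 21.9 = 18484 m².
Hydraulic gradient i = Δh / L = 36.6 / 2300 = 0.01591.
Darcy's law: Q = K · A · i = 1060 × 18484 × 0.01591 = 3.118e+05 m³/day.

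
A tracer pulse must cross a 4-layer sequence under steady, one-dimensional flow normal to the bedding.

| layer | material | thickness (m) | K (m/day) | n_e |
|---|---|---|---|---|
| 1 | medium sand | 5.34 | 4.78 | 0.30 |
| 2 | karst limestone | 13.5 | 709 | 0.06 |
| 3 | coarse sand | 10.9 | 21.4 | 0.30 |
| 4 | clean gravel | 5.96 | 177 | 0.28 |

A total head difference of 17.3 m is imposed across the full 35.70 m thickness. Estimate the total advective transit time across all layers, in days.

With flow normal to the layers, continuity requires the same specific discharge q through every layer.
Σ(b_i/K_i) = 5.34/4.78 + 13.5/709 + 10.9/21.4 + 5.96/177 = 1.679 d.
q = Δh / Σ(b_i/K_i) = 17.3 / 1.679 = 10.30 m/day.
In each layer the seepage velocity is v_i = q/n_i, so the layer transit time is t_i = b_i·n_i / q:
  layer 1 (medium sand): t_1 = 5.34 × 0.30 / 10.30 = 0.1555 d
  layer 2 (karst limestone): t_2 = 13.5 × 0.06 / 10.30 = 0.07862 d
  layer 3 (coarse sand): t_3 = 10.9 × 0.30 / 10.30 = 0.3174 d
  layer 4 (clean gravel): t_4 = 5.96 × 0.28 / 10.30 = 0.1620 d
Total t = Σ t_i = 0.7135 days.

0.714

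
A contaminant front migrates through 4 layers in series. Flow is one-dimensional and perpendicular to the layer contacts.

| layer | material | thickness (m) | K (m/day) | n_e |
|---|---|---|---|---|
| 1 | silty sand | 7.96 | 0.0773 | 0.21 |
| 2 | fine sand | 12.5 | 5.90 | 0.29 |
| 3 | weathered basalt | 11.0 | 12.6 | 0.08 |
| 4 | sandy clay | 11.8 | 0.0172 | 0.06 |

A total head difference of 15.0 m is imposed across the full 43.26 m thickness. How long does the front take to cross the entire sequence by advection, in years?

0.995

With flow normal to the layers, continuity requires the same specific discharge q through every layer.
Σ(b_i/K_i) = 7.96/0.0773 + 12.5/5.90 + 11.0/12.6 + 11.8/0.0172 = 792.0 d.
q = Δh / Σ(b_i/K_i) = 15.0 / 792.0 = 0.01894 m/day.
In each layer the seepage velocity is v_i = q/n_i, so the layer transit time is t_i = b_i·n_i / q:
  layer 1 (silty sand): t_1 = 7.96 × 0.21 / 0.01894 = 88.26 d
  layer 2 (fine sand): t_2 = 12.5 × 0.29 / 0.01894 = 191.4 d
  layer 3 (weathered basalt): t_3 = 11.0 × 0.08 / 0.01894 = 46.46 d
  layer 4 (sandy clay): t_4 = 11.8 × 0.06 / 0.01894 = 37.38 d
Total t = Σ t_i = 363.5 days = 0.9952 years.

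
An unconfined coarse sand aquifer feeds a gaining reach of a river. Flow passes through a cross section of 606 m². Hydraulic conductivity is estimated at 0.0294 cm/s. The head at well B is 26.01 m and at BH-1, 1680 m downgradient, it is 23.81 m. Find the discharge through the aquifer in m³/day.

Convert K: 0.0294 cm/s × 864 = 25.40 m/day.
Hydraulic gradient i = (26.01 − 23.81) / 1680 = 2.2 / 1680 = 0.001310.
Darcy's law: Q = K · A · i = 25.40 × 606.0 × 0.001310 = 20.16 m³/day.

20.2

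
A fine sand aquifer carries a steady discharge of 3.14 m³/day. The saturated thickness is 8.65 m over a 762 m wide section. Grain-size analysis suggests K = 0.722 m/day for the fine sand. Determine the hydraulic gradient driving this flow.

0.000660

Cross-sectional area A = 762 × 8.65 = 6591 m².
From Q = K·A·i, i = Q / (K·A) = 3.14 / (0.7220 × 6591) = 0.0006598.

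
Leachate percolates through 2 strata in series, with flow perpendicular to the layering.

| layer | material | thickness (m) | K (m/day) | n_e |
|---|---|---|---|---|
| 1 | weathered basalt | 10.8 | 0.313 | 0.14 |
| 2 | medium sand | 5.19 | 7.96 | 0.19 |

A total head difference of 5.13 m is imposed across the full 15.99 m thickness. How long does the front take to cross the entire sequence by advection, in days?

17.1

With flow normal to the layers, continuity requires the same specific discharge q through every layer.
Σ(b_i/K_i) = 10.8/0.313 + 5.19/7.96 = 35.16 d.
q = Δh / Σ(b_i/K_i) = 5.13 / 35.16 = 0.1459 m/day.
In each layer the seepage velocity is v_i = q/n_i, so the layer transit time is t_i = b_i·n_i / q:
  layer 1 (weathered basalt): t_1 = 10.8 × 0.14 / 0.1459 = 10.36 d
  layer 2 (medium sand): t_2 = 5.19 × 0.19 / 0.1459 = 6.758 d
Total t = Σ t_i = 17.12 days.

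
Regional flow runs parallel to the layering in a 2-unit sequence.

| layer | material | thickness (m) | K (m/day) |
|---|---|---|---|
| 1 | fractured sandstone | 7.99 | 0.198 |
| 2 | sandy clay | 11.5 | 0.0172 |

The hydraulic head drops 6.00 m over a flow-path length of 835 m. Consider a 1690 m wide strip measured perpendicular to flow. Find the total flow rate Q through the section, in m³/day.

21.6

Flow is parallel to layering, so each bed carries its own Darcy discharge and the transmissivities add.
Σ(K_i·b_i) = 0.198×7.99 + 0.0172×11.5 = 1.780 m²/day.
Hydraulic gradient i = Δh / L = 6.00 / 835 = 0.007186.
Q = Σ(K_i·b_i) · W · i = 1.780 × 1690 × 0.007186 = 21.61 m³/day.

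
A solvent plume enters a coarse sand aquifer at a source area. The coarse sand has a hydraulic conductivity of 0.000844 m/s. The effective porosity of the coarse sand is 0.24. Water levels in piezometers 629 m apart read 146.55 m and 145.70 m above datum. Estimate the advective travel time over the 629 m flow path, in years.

4.19

Convert K: 0.000844 m/s × 86400 = 72.92 m/day.
Hydraulic gradient i = (146.55 − 145.70) / 629 = 0.85 / 629 = 0.001351.
Darcy flux q = K · i = 72.92 × 0.001351 = 0.09854 m/day.
Seepage velocity v = q / n_e = 0.09854 / 0.24 = 0.4106 m/day.
Travel time t = L / v = 629 / 0.4106 = 1532 days = 4.194 years.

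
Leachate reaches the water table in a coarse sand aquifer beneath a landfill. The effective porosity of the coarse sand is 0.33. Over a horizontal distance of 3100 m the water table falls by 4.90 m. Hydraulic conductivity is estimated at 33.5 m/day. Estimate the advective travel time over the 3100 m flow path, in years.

Hydraulic gradient i = Δh / L = 4.90 / 3100 = 0.001581.
Darcy flux q = K · i = 33.50 × 0.001581 = 0.05295 m/day.
Seepage velocity v = q / n_e = 0.05295 / 0.33 = 0.1605 m/day.
Travel time t = L / v = 3100 / 0.1605 = 19320 days = 52.89 years.

52.9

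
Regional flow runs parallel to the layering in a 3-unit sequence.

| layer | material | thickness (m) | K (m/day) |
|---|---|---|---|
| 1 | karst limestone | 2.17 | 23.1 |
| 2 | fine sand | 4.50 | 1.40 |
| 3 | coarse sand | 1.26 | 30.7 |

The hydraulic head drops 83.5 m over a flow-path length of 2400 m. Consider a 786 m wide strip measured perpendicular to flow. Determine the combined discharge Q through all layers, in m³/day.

Flow is parallel to layering, so each bed carries its own Darcy discharge and the transmissivities add.
Σ(K_i·b_i) = 23.1×2.17 + 1.40×4.50 + 30.7×1.26 = 95.11 m²/day.
Hydraulic gradient i = Δh / L = 83.5 / 2400 = 0.03479.
Q = Σ(K_i·b_i) · W · i = 95.11 × 786 × 0.03479 = 2601 m³/day.

2600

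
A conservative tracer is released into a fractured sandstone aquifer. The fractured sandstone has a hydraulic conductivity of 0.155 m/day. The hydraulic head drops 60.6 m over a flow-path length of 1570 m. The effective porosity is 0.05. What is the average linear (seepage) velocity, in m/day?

0.120

Hydraulic gradient i = Δh / L = 60.6 / 1570 = 0.03860.
Darcy flux q = K · i = 0.1550 × 0.03860 = 0.005983 m/day.
Seepage velocity v = q / n_e = 0.005983 / 0.05 = 0.1197 m/day.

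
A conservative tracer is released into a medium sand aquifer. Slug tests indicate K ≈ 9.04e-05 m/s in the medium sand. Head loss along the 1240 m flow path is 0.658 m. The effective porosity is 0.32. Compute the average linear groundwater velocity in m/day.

0.0130

Convert K: 9.04e-05 m/s × 86400 = 7.811 m/day.
Hydraulic gradient i = Δh / L = 0.658 / 1240 = 0.0005306.
Darcy flux q = K · i = 7.811 × 0.0005306 = 0.004145 m/day.
Seepage velocity v = q / n_e = 0.004145 / 0.32 = 0.01295 m/day.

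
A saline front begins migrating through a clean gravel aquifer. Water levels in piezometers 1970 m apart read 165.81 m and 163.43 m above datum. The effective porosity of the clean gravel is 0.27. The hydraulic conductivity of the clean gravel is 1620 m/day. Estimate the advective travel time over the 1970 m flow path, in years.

0.744

Hydraulic gradient i = (165.81 − 163.43) / 1970 = 2.38 / 1970 = 0.001208.
Darcy flux q = K · i = 1620 × 0.001208 = 1.957 m/day.
Seepage velocity v = q / n_e = 1.957 / 0.27 = 7.249 m/day.
Travel time t = L / v = 1970 / 7.249 = 271.8 days = 0.7441 years.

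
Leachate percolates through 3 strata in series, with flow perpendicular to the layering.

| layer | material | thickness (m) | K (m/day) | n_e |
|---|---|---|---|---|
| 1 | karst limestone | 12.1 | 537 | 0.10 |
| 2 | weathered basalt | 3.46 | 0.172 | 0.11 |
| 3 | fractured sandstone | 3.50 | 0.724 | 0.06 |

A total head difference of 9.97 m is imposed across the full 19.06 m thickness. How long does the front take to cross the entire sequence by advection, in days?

With flow normal to the layers, continuity requires the same specific discharge q through every layer.
Σ(b_i/K_i) = 12.1/537 + 3.46/0.172 + 3.50/0.724 = 24.97 d.
q = Δh / Σ(b_i/K_i) = 9.97 / 24.97 = 0.3992 m/day.
In each layer the seepage velocity is v_i = q/n_i, so the layer transit time is t_i = b_i·n_i / q:
  layer 1 (karst limestone): t_1 = 12.1 × 0.10 / 0.3992 = 3.031 d
  layer 2 (weathered basalt): t_2 = 3.46 × 0.11 / 0.3992 = 0.9533 d
  layer 3 (fractured sandstone): t_3 = 3.50 × 0.06 / 0.3992 = 0.5260 d
Total t = Σ t_i = 4.510 days.

4.51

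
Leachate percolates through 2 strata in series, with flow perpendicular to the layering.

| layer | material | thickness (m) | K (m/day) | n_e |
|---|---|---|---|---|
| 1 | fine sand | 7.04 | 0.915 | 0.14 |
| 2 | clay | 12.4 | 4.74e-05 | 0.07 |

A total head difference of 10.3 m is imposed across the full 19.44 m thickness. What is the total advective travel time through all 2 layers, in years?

129

With flow normal to the layers, continuity requires the same specific discharge q through every layer.
Σ(b_i/K_i) = 7.04/0.915 + 12.4/4.74e-05 = 2.616e+05 d.
q = Δh / Σ(b_i/K_i) = 10.3 / 2.616e+05 = 3.937e-05 m/day.
In each layer the seepage velocity is v_i = q/n_i, so the layer transit time is t_i = b_i·n_i / q:
  layer 1 (fine sand): t_1 = 7.04 × 0.14 / 3.937e-05 = 25033 d
  layer 2 (clay): t_2 = 12.4 × 0.07 / 3.937e-05 = 22046 d
Total t = Σ t_i = 47080 days = 128.9 years.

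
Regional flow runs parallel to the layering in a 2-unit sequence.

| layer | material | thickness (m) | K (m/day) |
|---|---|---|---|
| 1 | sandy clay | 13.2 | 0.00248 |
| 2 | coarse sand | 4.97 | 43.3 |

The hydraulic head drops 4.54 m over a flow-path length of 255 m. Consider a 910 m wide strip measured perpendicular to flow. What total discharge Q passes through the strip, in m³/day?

3490

Flow is parallel to layering, so each bed carries its own Darcy discharge and the transmissivities add.
Σ(K_i·b_i) = 0.00248×13.2 + 43.3×4.97 = 215.2 m²/day.
Hydraulic gradient i = Δh / L = 4.54 / 255 = 0.01780.
Q = Σ(K_i·b_i) · W · i = 215.2 × 910 × 0.01780 = 3487 m³/day.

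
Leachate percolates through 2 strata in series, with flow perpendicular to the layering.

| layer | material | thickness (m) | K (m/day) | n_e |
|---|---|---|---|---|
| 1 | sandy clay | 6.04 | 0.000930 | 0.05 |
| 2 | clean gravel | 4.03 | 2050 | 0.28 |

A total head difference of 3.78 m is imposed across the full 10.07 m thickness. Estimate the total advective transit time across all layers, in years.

6.73

With flow normal to the layers, continuity requires the same specific discharge q through every layer.
Σ(b_i/K_i) = 6.04/0.000930 + 4.03/2050 = 6495 d.
q = Δh / Σ(b_i/K_i) = 3.78 / 6495 = 0.0005820 m/day.
In each layer the seepage velocity is v_i = q/n_i, so the layer transit time is t_i = b_i·n_i / q:
  layer 1 (sandy clay): t_1 = 6.04 × 0.05 / 0.0005820 = 518.9 d
  layer 2 (clean gravel): t_2 = 4.03 × 0.28 / 0.0005820 = 1939 d
Total t = Σ t_i = 2458 days = 6.729 years.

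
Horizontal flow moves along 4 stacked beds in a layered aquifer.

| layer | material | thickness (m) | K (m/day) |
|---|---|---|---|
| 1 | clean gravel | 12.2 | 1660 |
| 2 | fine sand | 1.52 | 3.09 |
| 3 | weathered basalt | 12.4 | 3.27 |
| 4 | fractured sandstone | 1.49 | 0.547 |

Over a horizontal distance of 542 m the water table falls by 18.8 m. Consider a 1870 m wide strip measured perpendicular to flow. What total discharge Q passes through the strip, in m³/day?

1.32e+06

Flow is parallel to layering, so each bed carries its own Darcy discharge and the transmissivities add.
Σ(K_i·b_i) = 1660×12.2 + 3.09×1.52 + 3.27×12.4 + 0.547×1.49 = 20298 m²/day.
Hydraulic gradient i = Δh / L = 18.8 / 542 = 0.03469.
Q = Σ(K_i·b_i) · W · i = 20298 × 1870 × 0.03469 = 1.317e+06 m³/day.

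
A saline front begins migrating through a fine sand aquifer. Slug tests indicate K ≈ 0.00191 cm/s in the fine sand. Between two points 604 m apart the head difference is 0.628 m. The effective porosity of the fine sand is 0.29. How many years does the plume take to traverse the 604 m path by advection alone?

Convert K: 0.00191 cm/s × 864 = 1.650 m/day.
Hydraulic gradient i = Δh / L = 0.628 / 604 = 0.001040.
Darcy flux q = K · i = 1.650 × 0.001040 = 0.001716 m/day.
Seepage velocity v = q / n_e = 0.001716 / 0.29 = 0.005917 m/day.
Travel time t = L / v = 604 / 0.005917 = 1.021e+05 days = 279.5 years.

279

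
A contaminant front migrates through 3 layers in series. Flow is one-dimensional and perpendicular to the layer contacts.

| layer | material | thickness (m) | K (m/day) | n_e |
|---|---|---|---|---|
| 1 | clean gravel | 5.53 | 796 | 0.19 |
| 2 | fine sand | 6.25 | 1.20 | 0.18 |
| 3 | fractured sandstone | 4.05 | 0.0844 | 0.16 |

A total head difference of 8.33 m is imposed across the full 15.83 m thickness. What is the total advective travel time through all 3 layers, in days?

With flow normal to the layers, continuity requires the same specific discharge q through every layer.
Σ(b_i/K_i) = 5.53/796 + 6.25/1.20 + 4.05/0.0844 = 53.20 d.
q = Δh / Σ(b_i/K_i) = 8.33 / 53.20 = 0.1566 m/day.
In each layer the seepage velocity is v_i = q/n_i, so the layer transit time is t_i = b_i·n_i / q:
  layer 1 (clean gravel): t_1 = 5.53 × 0.19 / 0.1566 = 6.710 d
  layer 2 (fine sand): t_2 = 6.25 × 0.18 / 0.1566 = 7.185 d
  layer 3 (fractured sandstone): t_3 = 4.05 × 0.16 / 0.1566 = 4.139 d
Total t = Σ t_i = 18.03 days.

18.0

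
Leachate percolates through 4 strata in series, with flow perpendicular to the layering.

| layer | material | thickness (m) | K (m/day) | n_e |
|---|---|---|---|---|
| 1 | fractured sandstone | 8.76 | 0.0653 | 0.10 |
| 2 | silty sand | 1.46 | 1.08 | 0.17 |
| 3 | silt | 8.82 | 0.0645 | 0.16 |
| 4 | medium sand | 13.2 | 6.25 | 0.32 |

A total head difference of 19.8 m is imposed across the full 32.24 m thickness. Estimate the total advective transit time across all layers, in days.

With flow normal to the layers, continuity requires the same specific discharge q through every layer.
Σ(b_i/K_i) = 8.76/0.0653 + 1.46/1.08 + 8.82/0.0645 + 13.2/6.25 = 274.4 d.
q = Δh / Σ(b_i/K_i) = 19.8 / 274.4 = 0.07217 m/day.
In each layer the seepage velocity is v_i = q/n_i, so the layer transit time is t_i = b_i·n_i / q:
  layer 1 (fractured sandstone): t_1 = 8.76 × 0.10 / 0.07217 = 12.14 d
  layer 2 (silty sand): t_2 = 1.46 × 0.17 / 0.07217 = 3.439 d
  layer 3 (silt): t_3 = 8.82 × 0.16 / 0.07217 = 19.55 d
  layer 4 (medium sand): t_4 = 13.2 × 0.32 / 0.07217 = 58.53 d
Total t = Σ t_i = 93.66 days.

93.7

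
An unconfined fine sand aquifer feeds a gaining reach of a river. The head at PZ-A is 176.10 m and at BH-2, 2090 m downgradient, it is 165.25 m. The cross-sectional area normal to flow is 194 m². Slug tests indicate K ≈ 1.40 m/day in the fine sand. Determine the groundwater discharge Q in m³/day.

Hydraulic gradient i = (176.10 − 165.25) / 2090 = 10.85 / 2090 = 0.005191.
Darcy's law: Q = K · A · i = 1.400 × 194.0 × 0.005191 = 1.410 m³/day.

1.41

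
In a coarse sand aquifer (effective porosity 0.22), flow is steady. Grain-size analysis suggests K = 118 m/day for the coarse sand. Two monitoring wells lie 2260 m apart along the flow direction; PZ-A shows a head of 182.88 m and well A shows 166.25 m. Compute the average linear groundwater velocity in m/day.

3.95

Hydraulic gradient i = (182.88 − 166.25) / 2260 = 16.63 / 2260 = 0.007358.
Darcy flux q = K · i = 118.0 × 0.007358 = 0.8683 m/day.
Seepage velocity v = q / n_e = 0.8683 / 0.22 = 3.947 m/day.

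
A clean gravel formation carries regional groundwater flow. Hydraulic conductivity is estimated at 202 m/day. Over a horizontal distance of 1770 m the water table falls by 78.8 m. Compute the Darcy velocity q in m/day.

8.99

Hydraulic gradient i = Δh / L = 78.8 / 1770 = 0.04452.
Specific discharge q = K · i = 202.0 × 0.04452 = 8.993 m/day.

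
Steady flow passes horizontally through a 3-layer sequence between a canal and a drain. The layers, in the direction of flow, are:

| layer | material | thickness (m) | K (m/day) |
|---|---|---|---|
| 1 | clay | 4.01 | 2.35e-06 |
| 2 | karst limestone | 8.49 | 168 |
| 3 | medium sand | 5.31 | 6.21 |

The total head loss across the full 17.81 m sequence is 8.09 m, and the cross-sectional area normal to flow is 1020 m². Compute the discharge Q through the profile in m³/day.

Flow is perpendicular to layering, so the layers act in series and the equivalent K is the thickness-weighted harmonic mean.
Total thickness L = 4.01 + 8.49 + 5.31 = 17.81 m.
Σ(b_i/K_i) = 4.01/2.35e-06 + 8.49/168 + 5.31/6.21 = 1.706e+06 d.
K_eq = L / Σ(b_i/K_i) = 17.81 / 1.706e+06 = 1.044e-05 m/day.
Q = K_eq · A · (Δh/L) = 1.044e-05 × 1020 × (8.09/17.81) = 0.004836 m³/day.

0.00484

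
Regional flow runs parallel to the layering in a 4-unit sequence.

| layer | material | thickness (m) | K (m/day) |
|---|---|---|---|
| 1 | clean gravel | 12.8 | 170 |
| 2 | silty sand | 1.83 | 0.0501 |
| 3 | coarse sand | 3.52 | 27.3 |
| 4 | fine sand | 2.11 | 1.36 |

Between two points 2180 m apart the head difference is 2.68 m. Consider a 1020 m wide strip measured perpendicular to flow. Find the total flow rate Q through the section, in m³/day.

Flow is parallel to layering, so each bed carries its own Darcy discharge and the transmissivities add.
Σ(K_i·b_i) = 170×12.8 + 0.0501×1.83 + 27.3×3.52 + 1.36×2.11 = 2275 m²/day.
Hydraulic gradient i = Δh / L = 2.68 / 2180 = 0.001229.
Q = Σ(K_i·b_i) · W · i = 2275 × 1020 × 0.001229 = 2853 m³/day.

2850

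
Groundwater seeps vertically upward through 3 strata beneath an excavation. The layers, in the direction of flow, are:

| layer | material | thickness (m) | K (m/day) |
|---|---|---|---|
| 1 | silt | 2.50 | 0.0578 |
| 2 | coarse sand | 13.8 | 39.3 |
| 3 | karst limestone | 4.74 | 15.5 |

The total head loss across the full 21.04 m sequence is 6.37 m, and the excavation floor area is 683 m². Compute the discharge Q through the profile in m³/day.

Flow is perpendicular to layering, so the layers act in series and the equivalent K is the thickness-weighted harmonic mean.
Total thickness L = 2.50 + 13.8 + 4.74 = 21.04 m.
Σ(b_i/K_i) = 2.50/0.0578 + 13.8/39.3 + 4.74/15.5 = 43.91 d.
K_eq = L / Σ(b_i/K_i) = 21.04 / 43.91 = 0.4792 m/day.
Q = K_eq · A · (Δh/L) = 0.4792 × 683 × (6.37/21.04) = 99.08 m³/day.

99.1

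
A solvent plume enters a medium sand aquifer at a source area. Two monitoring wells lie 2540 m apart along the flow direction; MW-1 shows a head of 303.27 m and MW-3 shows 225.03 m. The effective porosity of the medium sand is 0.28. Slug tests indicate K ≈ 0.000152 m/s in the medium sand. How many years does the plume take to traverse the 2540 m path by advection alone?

Convert K: 0.000152 m/s × 86400 = 13.13 m/day.
Hydraulic gradient i = (303.27 − 225.03) / 2540 = 78.24 / 2540 = 0.03080.
Darcy flux q = K · i = 13.13 × 0.03080 = 0.4045 m/day.
Seepage velocity v = q / n_e = 0.4045 / 0.28 = 1.445 m/day.
Travel time t = L / v = 2540 / 1.445 = 1758 days = 4.813 years.

4.81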